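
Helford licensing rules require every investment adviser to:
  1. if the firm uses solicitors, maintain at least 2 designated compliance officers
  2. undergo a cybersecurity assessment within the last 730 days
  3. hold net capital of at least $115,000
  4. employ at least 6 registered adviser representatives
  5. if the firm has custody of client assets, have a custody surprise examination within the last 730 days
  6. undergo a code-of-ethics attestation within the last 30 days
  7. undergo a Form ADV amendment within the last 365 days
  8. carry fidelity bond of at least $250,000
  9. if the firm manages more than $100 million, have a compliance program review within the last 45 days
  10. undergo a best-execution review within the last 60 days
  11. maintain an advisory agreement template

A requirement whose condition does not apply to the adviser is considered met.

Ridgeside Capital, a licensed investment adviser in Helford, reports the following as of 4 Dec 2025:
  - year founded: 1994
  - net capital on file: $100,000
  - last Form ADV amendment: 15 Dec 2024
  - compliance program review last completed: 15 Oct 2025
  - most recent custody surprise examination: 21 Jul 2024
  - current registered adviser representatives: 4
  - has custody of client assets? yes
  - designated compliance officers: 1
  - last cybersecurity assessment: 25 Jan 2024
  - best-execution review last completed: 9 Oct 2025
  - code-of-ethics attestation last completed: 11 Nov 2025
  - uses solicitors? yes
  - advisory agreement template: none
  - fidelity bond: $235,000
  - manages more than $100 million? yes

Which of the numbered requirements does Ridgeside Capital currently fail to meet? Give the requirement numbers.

1, 3, 4, 8, 9, 11

1. condition 'uses solicitors' holds; designated compliance officers 1 < 2 → not met
2. cybersecurity assessment 679 days ago vs limit 730 → met
3. net capital $100,000 < $115,000 → not met
4. registered adviser representatives 4 < 6 → not met
5. condition 'has custody of client assets' holds; custody surprise examination 501 days ago vs limit 730 → met
6. code-of-ethics attestation 23 days ago vs limit 30 → met
7. Form ADV amendment 354 days ago vs limit 365 → met
8. fidelity bond $235,000 < $250,000 → not met
9. condition 'manages more than $100 million' holds; compliance program review 50 days ago vs limit 45 → not met
10. best-execution review 56 days ago vs limit 60 → met
11. advisory agreement template absent → not met
Not met: 1, 3, 4, 8, 9, 11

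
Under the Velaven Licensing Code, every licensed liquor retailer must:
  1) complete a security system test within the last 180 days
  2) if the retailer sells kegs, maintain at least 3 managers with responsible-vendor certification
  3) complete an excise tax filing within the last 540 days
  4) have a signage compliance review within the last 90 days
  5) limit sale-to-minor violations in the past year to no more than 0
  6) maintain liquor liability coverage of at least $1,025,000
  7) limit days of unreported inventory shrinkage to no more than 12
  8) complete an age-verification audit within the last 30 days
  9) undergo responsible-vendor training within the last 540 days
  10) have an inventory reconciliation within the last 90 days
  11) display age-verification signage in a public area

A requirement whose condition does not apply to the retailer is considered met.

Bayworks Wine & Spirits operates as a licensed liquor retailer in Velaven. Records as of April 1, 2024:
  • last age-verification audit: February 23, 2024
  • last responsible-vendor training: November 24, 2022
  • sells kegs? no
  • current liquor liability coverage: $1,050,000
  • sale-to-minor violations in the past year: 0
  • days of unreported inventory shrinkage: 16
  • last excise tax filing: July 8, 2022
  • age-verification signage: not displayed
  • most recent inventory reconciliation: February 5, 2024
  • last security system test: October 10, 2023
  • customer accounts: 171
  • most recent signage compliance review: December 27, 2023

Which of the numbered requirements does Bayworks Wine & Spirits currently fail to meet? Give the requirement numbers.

1. security system test 174 days ago vs limit 180 → met
2. condition 'sells kegs' does not hold → requirement n/a → met
3. excise tax filing 633 days ago vs limit 540 → not met
4. signage compliance review 96 days ago vs limit 90 → not met
5. sale-to-minor violations in the past year 0 ≤ 0 → met
6. liquor liability coverage $1,050,000 ≥ $1,025,000 → met
7. days of unreported inventory shrinkage 16 > 12 → not met
8. age-verification audit 38 days ago vs limit 30 → not met
9. responsible-vendor training 494 days ago vs limit 540 → met
10. inventory reconciliation 56 days ago vs limit 90 → met
11. age-verification signage absent → not met
Not met: 3, 4, 7, 8, 11

3, 4, 7, 8, 11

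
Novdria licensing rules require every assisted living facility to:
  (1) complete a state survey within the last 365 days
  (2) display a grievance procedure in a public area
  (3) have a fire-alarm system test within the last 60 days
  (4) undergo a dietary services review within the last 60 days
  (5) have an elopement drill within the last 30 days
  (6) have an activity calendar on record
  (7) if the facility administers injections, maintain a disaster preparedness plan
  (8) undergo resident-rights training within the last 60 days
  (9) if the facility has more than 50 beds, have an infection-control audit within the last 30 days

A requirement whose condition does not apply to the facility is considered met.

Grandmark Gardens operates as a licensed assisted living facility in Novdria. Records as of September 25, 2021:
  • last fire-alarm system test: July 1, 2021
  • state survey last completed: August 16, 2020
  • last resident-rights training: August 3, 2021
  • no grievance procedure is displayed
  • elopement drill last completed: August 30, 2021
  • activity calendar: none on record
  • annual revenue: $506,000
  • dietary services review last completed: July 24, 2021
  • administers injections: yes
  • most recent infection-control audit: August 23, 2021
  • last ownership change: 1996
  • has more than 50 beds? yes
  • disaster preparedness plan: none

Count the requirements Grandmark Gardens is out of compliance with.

7

1. state survey 405 days ago vs limit 365 → not met
2. grievance procedure absent → not met
3. fire-alarm system test 86 days ago vs limit 60 → not met
4. dietary services review 63 days ago vs limit 60 → not met
5. elopement drill 26 days ago vs limit 30 → met
6. activity calendar absent → not met
7. condition 'administers injections' holds; disaster preparedness plan absent → not met
8. resident-rights training 53 days ago vs limit 60 → met
9. condition 'has more than 50 beds' holds; infection-control audit 33 days ago vs limit 30 → not met
Not met: 7 of 9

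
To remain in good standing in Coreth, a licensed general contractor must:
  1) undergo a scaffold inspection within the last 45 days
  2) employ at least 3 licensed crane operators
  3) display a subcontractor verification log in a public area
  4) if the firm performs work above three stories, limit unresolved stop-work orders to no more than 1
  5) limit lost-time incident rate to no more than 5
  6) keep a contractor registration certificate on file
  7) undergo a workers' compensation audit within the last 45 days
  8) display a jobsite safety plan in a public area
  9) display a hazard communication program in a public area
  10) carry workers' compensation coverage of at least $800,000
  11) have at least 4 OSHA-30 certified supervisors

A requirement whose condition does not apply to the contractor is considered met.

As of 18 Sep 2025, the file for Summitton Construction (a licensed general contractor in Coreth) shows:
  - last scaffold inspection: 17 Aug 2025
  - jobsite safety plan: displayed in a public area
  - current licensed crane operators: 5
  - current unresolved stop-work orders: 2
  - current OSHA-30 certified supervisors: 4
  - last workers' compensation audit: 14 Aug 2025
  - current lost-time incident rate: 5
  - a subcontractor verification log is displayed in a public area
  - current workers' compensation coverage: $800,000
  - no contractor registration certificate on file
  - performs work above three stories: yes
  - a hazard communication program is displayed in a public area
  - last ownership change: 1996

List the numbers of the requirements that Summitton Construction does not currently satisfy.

4, 6

1. scaffold inspection 32 days ago vs limit 45 → met
2. licensed crane operators 5 ≥ 3 → met
3. subcontractor verification log present → met
4. condition 'performs work above three stories' holds; unresolved stop-work orders 2 > 1 → not met
5. lost-time incident rate 5 ≤ 5 → met
6. contractor registration certificate absent → not met
7. workers' compensation audit 35 days ago vs limit 45 → met
8. jobsite safety plan present → met
9. hazard communication program present → met
10. workers' compensation coverage $800,000 ≥ $800,000 → met
11. OSHA-30 certified supervisors 4 ≥ 4 → met
Not met: 4, 6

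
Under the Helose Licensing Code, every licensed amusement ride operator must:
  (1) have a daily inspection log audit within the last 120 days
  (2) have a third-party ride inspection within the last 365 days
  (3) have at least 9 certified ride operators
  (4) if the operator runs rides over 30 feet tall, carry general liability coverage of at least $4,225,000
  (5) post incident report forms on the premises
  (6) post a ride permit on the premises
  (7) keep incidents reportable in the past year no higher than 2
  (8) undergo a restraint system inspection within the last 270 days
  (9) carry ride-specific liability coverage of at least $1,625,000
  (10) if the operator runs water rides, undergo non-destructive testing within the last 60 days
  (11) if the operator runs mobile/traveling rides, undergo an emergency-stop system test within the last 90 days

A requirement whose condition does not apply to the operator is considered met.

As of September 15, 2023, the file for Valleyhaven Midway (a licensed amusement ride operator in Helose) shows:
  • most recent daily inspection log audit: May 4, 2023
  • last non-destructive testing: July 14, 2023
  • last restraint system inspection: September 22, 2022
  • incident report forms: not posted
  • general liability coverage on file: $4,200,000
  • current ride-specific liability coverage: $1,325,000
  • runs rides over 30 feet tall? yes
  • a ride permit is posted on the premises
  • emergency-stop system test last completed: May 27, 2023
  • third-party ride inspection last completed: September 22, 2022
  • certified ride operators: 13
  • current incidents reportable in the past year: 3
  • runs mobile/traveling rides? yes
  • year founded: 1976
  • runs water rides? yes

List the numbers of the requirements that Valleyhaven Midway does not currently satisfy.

1, 4, 5, 7, 8, 9, 10, 11

1. daily inspection log audit 134 days ago vs limit 120 → not met
2. third-party ride inspection 358 days ago vs limit 365 → met
3. certified ride operators 13 ≥ 9 → met
4. condition 'runs rides over 30 feet tall' holds; general liability coverage $4,200,000 < $4,225,000 → not met
5. incident report forms absent → not met
6. ride permit present → met
7. incidents reportable in the past year 3 > 2 → not met
8. restraint system inspection 358 days ago vs limit 270 → not met
9. ride-specific liability coverage $1,325,000 < $1,625,000 → not met
10. condition 'runs water rides' holds; non-destructive testing 63 days ago vs limit 60 → not met
11. condition 'runs mobile/traveling rides' holds; emergency-stop system test 111 days ago vs limit 90 → not met
Not met: 1, 4, 5, 7, 8, 9, 10, 11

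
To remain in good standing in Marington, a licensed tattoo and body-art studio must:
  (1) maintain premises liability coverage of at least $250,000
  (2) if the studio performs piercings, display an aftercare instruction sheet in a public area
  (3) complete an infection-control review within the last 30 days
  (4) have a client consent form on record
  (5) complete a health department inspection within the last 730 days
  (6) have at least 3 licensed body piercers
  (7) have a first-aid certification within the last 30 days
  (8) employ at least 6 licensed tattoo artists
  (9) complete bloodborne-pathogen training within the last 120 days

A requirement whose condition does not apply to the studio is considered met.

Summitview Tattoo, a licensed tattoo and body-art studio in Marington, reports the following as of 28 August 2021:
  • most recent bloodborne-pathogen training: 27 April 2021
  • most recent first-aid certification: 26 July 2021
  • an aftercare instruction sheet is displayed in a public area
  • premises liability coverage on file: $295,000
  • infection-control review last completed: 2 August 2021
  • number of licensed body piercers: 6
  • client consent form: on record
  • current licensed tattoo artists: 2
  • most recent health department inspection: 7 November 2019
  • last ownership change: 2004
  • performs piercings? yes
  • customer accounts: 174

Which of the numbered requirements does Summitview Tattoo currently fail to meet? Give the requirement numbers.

1. premises liability coverage $295,000 ≥ $250,000 → met
2. condition 'performs piercings' holds; aftercare instruction sheet present → met
3. infection-control review 26 days ago vs limit 30 → met
4. client consent form present → met
5. health department inspection 660 days ago vs limit 730 → met
6. licensed body piercers 6 ≥ 3 → met
7. first-aid certification 33 days ago vs limit 30 → not met
8. licensed tattoo artists 2 < 6 → not met
9. bloodborne-pathogen training 123 days ago vs limit 120 → not met
Not met: 7, 8, 9

7, 8, 9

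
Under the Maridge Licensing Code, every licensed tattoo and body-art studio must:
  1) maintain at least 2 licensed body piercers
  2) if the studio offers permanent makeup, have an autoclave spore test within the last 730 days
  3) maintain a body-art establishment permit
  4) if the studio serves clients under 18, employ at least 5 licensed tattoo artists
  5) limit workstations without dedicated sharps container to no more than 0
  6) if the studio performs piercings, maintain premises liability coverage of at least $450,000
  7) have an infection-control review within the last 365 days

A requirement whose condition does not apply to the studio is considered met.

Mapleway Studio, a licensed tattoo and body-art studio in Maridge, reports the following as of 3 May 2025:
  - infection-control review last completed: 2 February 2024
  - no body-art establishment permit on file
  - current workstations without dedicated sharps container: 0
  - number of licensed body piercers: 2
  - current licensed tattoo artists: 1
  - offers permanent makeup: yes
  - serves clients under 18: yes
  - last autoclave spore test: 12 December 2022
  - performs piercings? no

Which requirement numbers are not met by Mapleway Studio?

1. licensed body piercers 2 ≥ 2 → met
2. condition 'offers permanent makeup' holds; autoclave spore test 873 days ago vs limit 730 → not met
3. body-art establishment permit absent → not met
4. condition 'serves clients under 18' holds; licensed tattoo artists 1 < 5 → not met
5. workstations without dedicated sharps container 0 ≤ 0 → met
6. condition 'performs piercings' does not hold → requirement n/a → met
7. infection-control review 456 days ago vs limit 365 → not met
Not met: 2, 3, 4, 7

2, 3, 4, 7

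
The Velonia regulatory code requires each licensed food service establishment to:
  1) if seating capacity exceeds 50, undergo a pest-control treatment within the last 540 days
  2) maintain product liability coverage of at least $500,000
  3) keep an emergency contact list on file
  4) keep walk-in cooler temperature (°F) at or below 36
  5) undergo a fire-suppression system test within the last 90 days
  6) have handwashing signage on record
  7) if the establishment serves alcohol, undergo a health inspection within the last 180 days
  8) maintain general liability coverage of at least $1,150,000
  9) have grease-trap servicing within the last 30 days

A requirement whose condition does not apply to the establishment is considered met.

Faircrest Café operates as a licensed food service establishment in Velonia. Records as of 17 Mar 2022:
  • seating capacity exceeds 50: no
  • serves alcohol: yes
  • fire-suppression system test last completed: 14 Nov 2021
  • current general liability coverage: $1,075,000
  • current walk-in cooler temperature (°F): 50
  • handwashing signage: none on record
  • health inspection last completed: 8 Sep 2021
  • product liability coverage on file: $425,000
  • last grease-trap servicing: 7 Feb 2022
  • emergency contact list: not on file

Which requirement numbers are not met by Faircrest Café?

1. condition 'seating capacity exceeds 50' does not hold → requirement n/a → met
2. product liability coverage $425,000 < $500,000 → not met
3. emergency contact list absent → not met
4. walk-in cooler temperature (°F) 50 > 36 → not met
5. fire-suppression system test 123 days ago vs limit 90 → not met
6. handwashing signage absent → not met
7. condition 'serves alcohol' holds; health inspection 190 days ago vs limit 180 → not met
8. general liability coverage $1,075,000 < $1,150,000 → not met
9. grease-trap servicing 38 days ago vs limit 30 → not met
Not met: 2, 3, 4, 5, 6, 7, 8, 9

2, 3, 4, 5, 6, 7, 8, 9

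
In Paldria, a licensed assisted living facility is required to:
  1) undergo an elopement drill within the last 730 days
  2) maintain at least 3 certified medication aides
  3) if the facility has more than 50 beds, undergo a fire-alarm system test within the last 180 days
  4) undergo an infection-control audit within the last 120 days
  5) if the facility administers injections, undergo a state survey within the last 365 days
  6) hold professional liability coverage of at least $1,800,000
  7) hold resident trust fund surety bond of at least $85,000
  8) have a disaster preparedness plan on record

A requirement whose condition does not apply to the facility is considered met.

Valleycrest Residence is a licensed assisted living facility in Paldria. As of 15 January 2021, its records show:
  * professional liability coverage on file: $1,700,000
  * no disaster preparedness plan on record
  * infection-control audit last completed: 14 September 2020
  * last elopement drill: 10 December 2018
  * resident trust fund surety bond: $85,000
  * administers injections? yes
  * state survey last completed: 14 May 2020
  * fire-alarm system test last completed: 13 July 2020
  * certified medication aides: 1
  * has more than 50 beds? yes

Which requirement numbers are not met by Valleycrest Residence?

1. elopement drill 767 days ago vs limit 730 → not met
2. certified medication aides 1 < 3 → not met
3. condition 'has more than 50 beds' holds; fire-alarm system test 186 days ago vs limit 180 → not met
4. infection-control audit 123 days ago vs limit 120 → not met
5. condition 'administers injections' holds; state survey 246 days ago vs limit 365 → met
6. professional liability coverage $1,700,000 < $1,800,000 → not met
7. resident trust fund surety bond $85,000 ≥ $85,000 → met
8. disaster preparedness plan absent → not met
Not met: 1, 2, 3, 4, 6, 8

1, 2, 3, 4, 6, 8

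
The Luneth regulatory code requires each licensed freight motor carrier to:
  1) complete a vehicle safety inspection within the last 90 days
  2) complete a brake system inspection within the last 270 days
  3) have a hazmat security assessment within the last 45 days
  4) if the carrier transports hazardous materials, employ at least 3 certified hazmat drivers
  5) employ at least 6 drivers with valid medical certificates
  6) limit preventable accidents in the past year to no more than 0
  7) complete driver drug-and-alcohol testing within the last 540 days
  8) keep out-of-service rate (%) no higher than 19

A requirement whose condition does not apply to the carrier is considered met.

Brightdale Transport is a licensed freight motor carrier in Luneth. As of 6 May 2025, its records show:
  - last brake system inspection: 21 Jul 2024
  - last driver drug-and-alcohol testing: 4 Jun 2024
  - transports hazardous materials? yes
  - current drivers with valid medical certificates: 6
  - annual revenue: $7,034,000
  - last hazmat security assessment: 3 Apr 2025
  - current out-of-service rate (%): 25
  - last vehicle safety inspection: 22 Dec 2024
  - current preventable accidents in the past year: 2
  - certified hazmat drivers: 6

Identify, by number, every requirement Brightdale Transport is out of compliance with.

1, 2, 6, 8

1. vehicle safety inspection 135 days ago vs limit 90 → not met
2. brake system inspection 289 days ago vs limit 270 → not met
3. hazmat security assessment 33 days ago vs limit 45 → met
4. condition 'transports hazardous materials' holds; certified hazmat drivers 6 ≥ 3 → met
5. drivers with valid medical certificates 6 ≥ 6 → met
6. preventable accidents in the past year 2 > 0 → not met
7. driver drug-and-alcohol testing 336 days ago vs limit 540 → met
8. out-of-service rate (%) 25 > 19 → not met
Not met: 1, 2, 6, 8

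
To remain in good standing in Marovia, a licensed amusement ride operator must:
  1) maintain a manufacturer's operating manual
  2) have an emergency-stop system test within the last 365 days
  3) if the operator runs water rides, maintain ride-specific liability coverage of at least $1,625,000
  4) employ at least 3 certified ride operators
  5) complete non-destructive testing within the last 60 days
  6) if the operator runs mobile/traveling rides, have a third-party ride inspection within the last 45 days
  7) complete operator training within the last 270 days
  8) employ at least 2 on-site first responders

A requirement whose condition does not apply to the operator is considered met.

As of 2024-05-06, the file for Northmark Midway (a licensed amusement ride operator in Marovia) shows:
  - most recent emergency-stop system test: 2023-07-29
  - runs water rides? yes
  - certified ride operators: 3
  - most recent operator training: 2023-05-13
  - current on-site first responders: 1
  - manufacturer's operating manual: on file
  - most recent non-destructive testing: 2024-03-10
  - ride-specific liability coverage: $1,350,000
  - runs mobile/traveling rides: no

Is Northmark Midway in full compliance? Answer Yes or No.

1. manufacturer's operating manual present → met
2. emergency-stop system test 282 days ago vs limit 365 → met
3. condition 'runs water rides' holds; ride-specific liability coverage $1,350,000 < $1,625,000 → not met
4. certified ride operators 3 ≥ 3 → met
5. non-destructive testing 57 days ago vs limit 60 → met
6. condition 'runs mobile/traveling rides' does not hold → requirement n/a → met
7. operator training 359 days ago vs limit 270 → not met
8. on-site first responders 1 < 2 → not met
Not met: 3, 7, 8

No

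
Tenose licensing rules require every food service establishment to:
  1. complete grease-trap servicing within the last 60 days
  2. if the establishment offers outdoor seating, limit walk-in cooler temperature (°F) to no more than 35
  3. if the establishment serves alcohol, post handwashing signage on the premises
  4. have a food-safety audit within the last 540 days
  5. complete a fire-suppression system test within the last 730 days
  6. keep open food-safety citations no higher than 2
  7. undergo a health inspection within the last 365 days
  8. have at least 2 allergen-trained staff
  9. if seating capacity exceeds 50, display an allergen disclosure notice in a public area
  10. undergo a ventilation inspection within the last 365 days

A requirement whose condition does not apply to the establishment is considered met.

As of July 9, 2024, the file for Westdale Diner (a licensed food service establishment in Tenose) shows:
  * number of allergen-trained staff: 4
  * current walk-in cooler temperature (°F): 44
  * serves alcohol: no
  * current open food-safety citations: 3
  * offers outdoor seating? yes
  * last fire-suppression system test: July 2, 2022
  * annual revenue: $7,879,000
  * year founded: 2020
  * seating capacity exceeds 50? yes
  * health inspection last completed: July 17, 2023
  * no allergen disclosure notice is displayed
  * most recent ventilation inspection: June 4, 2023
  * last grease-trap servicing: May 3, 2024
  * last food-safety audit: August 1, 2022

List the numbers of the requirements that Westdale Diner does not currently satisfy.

1, 2, 4, 5, 6, 9, 10

1. grease-trap servicing 67 days ago vs limit 60 → not met
2. condition 'offers outdoor seating' holds; walk-in cooler temperature (°F) 44 > 35 → not met
3. condition 'serves alcohol' does not hold → requirement n/a → met
4. food-safety audit 708 days ago vs limit 540 → not met
5. fire-suppression system test 738 days ago vs limit 730 → not met
6. open food-safety citations 3 > 2 → not met
7. health inspection 358 days ago vs limit 365 → met
8. allergen-trained staff 4 ≥ 2 → met
9. condition 'seating capacity exceeds 50' holds; allergen disclosure notice absent → not met
10. ventilation inspection 401 days ago vs limit 365 → not met
Not met: 1, 2, 4, 5, 6, 9, 10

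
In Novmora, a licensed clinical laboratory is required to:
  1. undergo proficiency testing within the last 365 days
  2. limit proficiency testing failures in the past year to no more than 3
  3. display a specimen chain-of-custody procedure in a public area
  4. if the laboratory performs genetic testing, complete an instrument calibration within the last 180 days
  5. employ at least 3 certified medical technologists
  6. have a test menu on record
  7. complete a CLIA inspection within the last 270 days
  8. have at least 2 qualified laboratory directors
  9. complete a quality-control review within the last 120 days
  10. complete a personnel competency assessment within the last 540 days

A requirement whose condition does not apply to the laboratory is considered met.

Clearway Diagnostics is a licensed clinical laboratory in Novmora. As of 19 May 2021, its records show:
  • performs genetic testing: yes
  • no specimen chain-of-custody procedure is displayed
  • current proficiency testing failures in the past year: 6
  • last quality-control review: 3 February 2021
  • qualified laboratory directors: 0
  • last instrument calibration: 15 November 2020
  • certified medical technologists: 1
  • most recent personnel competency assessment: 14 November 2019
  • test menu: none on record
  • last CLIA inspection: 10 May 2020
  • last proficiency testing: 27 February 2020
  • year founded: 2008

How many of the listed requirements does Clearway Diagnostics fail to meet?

1. proficiency testing 447 days ago vs limit 365 → not met
2. proficiency testing failures in the past year 6 > 3 → not met
3. specimen chain-of-custody procedure absent → not met
4. condition 'performs genetic testing' holds; instrument calibration 185 days ago vs limit 180 → not met
5. certified medical technologists 1 < 3 → not met
6. test menu absent → not met
7. CLIA inspection 374 days ago vs limit 270 → not met
8. qualified laboratory directors 0 < 2 → not met
9. quality-control review 105 days ago vs limit 120 → met
10. personnel competency assessment 552 days ago vs limit 540 → not met
Not met: 9 of 10

9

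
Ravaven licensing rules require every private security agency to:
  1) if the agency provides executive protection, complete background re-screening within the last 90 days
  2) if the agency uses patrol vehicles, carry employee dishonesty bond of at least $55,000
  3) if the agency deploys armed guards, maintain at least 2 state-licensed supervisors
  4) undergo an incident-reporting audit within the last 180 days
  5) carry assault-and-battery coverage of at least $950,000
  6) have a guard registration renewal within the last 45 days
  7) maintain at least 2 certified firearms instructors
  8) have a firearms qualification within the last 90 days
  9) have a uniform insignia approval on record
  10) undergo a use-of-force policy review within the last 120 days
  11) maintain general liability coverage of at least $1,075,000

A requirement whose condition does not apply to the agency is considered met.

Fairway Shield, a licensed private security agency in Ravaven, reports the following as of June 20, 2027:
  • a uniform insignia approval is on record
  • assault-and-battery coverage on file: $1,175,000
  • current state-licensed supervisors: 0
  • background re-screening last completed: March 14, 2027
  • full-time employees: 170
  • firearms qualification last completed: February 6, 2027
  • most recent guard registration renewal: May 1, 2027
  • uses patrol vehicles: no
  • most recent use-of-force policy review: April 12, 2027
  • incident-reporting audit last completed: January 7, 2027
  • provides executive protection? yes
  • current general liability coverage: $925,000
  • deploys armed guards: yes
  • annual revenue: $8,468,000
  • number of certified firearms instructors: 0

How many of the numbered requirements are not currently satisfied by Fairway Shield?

6

1. condition 'provides executive protection' holds; background re-screening 98 days ago vs limit 90 → not met
2. condition 'uses patrol vehicles' does not hold → requirement n/a → met
3. condition 'deploys armed guards' holds; state-licensed supervisors 0 < 2 → not met
4. incident-reporting audit 164 days ago vs limit 180 → met
5. assault-and-battery coverage $1,175,000 ≥ $950,000 → met
6. guard registration renewal 50 days ago vs limit 45 → not met
7. certified firearms instructors 0 < 2 → not met
8. firearms qualification 134 days ago vs limit 90 → not met
9. uniform insignia approval present → met
10. use-of-force policy review 69 days ago vs limit 120 → met
11. general liability coverage $925,000 < $1,075,000 → not met
Not met: 6 of 11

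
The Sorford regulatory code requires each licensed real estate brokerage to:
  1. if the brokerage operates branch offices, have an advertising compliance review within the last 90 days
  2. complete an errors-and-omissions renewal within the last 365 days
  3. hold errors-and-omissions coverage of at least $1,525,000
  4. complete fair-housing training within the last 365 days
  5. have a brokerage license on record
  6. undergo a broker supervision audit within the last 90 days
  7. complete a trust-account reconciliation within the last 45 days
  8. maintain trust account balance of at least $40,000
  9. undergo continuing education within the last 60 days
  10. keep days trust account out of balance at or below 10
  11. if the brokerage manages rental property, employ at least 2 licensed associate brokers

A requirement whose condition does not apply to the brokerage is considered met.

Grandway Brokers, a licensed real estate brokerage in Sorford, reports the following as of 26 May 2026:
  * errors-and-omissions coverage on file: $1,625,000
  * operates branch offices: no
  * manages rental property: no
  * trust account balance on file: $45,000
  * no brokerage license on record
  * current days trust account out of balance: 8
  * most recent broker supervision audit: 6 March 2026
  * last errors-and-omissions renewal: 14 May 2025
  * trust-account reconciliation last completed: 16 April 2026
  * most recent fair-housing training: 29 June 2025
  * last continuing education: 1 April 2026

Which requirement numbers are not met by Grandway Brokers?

1. condition 'operates branch offices' does not hold → requirement n/a → met
2. errors-and-omissions renewal 377 days ago vs limit 365 → not met
3. errors-and-omissions coverage $1,625,000 ≥ $1,525,000 → met
4. fair-housing training 331 days ago vs limit 365 → met
5. brokerage license absent → not met
6. broker supervision audit 81 days ago vs limit 90 → met
7. trust-account reconciliation 40 days ago vs limit 45 → met
8. trust account balance $45,000 ≥ $40,000 → met
9. continuing education 55 days ago vs limit 60 → met
10. days trust account out of balance 8 ≤ 10 → met
11. condition 'manages rental property' does not hold → requirement n/a → met
Not met: 2, 5

2, 5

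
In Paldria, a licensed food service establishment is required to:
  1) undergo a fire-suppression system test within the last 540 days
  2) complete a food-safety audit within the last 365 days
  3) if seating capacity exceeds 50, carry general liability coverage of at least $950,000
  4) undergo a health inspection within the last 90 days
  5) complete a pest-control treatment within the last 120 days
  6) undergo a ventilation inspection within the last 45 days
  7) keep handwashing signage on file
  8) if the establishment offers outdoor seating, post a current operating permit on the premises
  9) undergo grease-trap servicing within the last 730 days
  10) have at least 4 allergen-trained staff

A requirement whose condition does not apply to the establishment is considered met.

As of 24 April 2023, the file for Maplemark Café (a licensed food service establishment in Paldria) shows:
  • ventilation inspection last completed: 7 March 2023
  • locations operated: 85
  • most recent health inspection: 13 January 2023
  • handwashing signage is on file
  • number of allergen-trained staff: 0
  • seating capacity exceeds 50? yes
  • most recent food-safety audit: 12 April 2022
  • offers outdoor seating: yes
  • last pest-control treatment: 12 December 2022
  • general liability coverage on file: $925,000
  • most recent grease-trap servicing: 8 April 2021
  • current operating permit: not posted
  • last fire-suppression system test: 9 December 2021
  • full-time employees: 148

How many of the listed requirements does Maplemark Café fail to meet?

8

1. fire-suppression system test 501 days ago vs limit 540 → met
2. food-safety audit 377 days ago vs limit 365 → not met
3. condition 'seating capacity exceeds 50' holds; general liability coverage $925,000 < $950,000 → not met
4. health inspection 101 days ago vs limit 90 → not met
5. pest-control treatment 133 days ago vs limit 120 → not met
6. ventilation inspection 48 days ago vs limit 45 → not met
7. handwashing signage present → met
8. condition 'offers outdoor seating' holds; current operating permit absent → not met
9. grease-trap servicing 746 days ago vs limit 730 → not met
10. allergen-trained staff 0 < 4 → not met
Not met: 8 of 10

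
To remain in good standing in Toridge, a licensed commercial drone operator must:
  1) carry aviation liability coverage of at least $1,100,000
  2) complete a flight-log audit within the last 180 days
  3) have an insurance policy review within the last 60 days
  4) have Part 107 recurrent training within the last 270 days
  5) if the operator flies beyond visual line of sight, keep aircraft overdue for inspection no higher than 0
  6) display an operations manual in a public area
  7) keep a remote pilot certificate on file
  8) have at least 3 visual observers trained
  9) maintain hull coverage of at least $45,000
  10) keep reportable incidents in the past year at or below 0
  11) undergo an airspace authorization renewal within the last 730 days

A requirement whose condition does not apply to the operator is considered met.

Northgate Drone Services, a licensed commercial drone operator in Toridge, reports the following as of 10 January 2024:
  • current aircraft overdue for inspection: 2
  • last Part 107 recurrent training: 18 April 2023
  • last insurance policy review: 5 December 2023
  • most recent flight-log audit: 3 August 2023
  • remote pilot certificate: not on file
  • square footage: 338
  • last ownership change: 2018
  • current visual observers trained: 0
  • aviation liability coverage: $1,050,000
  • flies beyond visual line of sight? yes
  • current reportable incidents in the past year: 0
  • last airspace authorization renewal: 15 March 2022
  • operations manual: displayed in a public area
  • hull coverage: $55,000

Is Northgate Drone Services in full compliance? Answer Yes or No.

No

1. aviation liability coverage $1,050,000 < $1,100,000 → not met
2. flight-log audit 160 days ago vs limit 180 → met
3. insurance policy review 36 days ago vs limit 60 → met
4. Part 107 recurrent training 267 days ago vs limit 270 → met
5. condition 'flies beyond visual line of sight' holds; aircraft overdue for inspection 2 > 0 → not met
6. operations manual present → met
7. remote pilot certificate absent → not met
8. visual observers trained 0 < 3 → not met
9. hull coverage $55,000 ≥ $45,000 → met
10. reportable incidents in the past year 0 ≤ 0 → met
11. airspace authorization renewal 666 days ago vs limit 730 → met
Not met: 1, 5, 7, 8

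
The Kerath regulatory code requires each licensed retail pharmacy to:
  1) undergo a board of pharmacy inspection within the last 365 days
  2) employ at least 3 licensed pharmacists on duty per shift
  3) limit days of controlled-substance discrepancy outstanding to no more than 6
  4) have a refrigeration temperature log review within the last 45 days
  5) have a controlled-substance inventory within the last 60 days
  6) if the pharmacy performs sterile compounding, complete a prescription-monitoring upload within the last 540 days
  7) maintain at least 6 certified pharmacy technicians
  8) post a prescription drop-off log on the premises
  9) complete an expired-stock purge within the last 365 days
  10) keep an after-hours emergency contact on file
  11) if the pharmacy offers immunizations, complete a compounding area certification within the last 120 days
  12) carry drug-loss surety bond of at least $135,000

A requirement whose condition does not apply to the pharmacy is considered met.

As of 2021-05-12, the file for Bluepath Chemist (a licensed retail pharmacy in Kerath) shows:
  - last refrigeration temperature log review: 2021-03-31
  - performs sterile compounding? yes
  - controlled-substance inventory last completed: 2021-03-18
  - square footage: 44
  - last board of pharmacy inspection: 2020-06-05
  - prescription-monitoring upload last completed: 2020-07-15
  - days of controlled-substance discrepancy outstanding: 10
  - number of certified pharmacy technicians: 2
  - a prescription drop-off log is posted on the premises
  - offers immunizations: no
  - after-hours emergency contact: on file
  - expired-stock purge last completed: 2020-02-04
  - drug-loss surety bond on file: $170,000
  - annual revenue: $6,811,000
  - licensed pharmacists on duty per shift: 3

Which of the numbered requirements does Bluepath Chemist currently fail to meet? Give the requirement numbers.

3, 7, 9

1. board of pharmacy inspection 341 days ago vs limit 365 → met
2. licensed pharmacists on duty per shift 3 ≥ 3 → met
3. days of controlled-substance discrepancy outstanding 10 > 6 → not met
4. refrigeration temperature log review 42 days ago vs limit 45 → met
5. controlled-substance inventory 55 days ago vs limit 60 → met
6. condition 'performs sterile compounding' holds; prescription-monitoring upload 301 days ago vs limit 540 → met
7. certified pharmacy technicians 2 < 6 → not met
8. prescription drop-off log present → met
9. expired-stock purge 463 days ago vs limit 365 → not met
10. after-hours emergency contact present → met
11. condition 'offers immunizations' does not hold → requirement n/a → met
12. drug-loss surety bond $170,000 ≥ $135,000 → met
Not met: 3, 7, 9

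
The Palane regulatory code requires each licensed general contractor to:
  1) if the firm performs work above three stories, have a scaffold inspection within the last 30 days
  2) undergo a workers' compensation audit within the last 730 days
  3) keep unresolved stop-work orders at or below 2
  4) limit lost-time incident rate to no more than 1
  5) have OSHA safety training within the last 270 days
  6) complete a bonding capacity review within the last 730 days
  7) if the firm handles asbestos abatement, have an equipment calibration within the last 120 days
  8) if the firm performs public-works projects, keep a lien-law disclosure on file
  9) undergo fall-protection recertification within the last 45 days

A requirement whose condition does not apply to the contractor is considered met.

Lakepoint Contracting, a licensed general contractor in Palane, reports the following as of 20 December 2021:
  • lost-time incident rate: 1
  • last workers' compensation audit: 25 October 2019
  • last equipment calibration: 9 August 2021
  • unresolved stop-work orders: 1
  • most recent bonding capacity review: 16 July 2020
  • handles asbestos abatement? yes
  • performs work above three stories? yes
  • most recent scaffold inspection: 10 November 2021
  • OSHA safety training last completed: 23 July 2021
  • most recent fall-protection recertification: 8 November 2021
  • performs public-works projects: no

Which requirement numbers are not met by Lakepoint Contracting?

1. condition 'performs work above three stories' holds; scaffold inspection 40 days ago vs limit 30 → not met
2. workers' compensation audit 787 days ago vs limit 730 → not met
3. unresolved stop-work orders 1 ≤ 2 → met
4. lost-time incident rate 1 ≤ 1 → met
5. OSHA safety training 150 days ago vs limit 270 → met
6. bonding capacity review 522 days ago vs limit 730 → met
7. condition 'handles asbestos abatement' holds; equipment calibration 133 days ago vs limit 120 → not met
8. condition 'performs public-works projects' does not hold → requirement n/a → met
9. fall-protection recertification 42 days ago vs limit 45 → met
Not met: 1, 2, 7

1, 2, 7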